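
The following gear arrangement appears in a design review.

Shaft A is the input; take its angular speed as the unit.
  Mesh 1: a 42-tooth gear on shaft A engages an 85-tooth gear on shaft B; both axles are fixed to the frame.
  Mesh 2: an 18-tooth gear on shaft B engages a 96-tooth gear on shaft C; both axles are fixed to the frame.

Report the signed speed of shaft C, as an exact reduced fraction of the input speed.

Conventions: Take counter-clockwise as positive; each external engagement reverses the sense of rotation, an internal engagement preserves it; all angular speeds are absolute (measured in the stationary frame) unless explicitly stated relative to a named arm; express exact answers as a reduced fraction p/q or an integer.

2-mesh fixed-axis compound train (all bearings frame-fixed)
mesh 1 [42T→85T]: |ω|/ω_in = 1×42/85 = 42/85, sense flips to −
mesh 2 [18T→96T]: |ω|/ω_in = (42/85)×18/96 = 63/680, sense flips to +
signed output speed (× input speed) = 63/680

63/680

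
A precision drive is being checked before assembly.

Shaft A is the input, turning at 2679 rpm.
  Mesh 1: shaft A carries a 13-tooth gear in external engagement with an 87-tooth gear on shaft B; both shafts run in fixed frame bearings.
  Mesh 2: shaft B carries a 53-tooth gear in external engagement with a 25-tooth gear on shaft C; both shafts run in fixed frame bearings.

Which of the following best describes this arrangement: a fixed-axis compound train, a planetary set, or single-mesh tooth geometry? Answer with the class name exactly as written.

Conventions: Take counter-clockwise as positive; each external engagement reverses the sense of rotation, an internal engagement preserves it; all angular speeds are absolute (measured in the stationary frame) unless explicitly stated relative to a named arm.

recognized (3 fixed axles, 2 meshes): fixed-axis compound train
classification: fixed-axis compound train

fixed-axis compound train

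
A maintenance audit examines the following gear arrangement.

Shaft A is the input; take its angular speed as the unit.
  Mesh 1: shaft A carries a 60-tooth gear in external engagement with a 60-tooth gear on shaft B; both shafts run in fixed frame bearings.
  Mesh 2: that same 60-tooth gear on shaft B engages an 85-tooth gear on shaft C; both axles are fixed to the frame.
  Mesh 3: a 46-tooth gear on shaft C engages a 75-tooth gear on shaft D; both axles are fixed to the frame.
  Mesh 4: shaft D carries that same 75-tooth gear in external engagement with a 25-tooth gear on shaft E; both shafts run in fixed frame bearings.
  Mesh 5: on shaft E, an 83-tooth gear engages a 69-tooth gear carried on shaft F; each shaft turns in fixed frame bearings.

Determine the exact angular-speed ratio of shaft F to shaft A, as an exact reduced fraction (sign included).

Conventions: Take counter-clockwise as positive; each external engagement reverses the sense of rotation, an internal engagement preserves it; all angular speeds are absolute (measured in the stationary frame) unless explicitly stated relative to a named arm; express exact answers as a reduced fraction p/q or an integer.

class = fixed-axis compound train [5 meshes; 5 ratios multiply, 5 sense flips]
mesh 1 [60T→60T]: running ratio 1, sense −
mesh 2 [60T→85T]: running ratio 12/17, sense +
mesh 3 [46T→75T]: running ratio 184/425, sense −
mesh 4 [75T→25T]: running ratio 552/425, sense +
mesh 5 [83T→69T]: running ratio 664/425, sense −
ω_out/ω_in = -664/425

-664/425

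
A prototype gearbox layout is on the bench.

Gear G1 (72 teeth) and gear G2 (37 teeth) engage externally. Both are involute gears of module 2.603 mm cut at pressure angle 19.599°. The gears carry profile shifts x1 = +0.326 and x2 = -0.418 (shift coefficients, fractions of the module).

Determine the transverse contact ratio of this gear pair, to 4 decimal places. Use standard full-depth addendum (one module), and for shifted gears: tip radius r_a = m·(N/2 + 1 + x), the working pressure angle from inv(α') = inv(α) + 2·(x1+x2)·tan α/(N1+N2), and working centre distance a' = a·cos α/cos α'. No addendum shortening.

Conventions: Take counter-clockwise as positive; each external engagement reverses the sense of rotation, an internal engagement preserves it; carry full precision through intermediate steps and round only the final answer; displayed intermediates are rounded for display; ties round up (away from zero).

1.8102

recognized (one external pair, fixed centres): single-mesh tooth geometry, m = 2.603, N1 = 72, N2 = 37
base radii: r_b1 = 88.278868, r_b2 = 45.365530
tip radii: r_a1 = 97.159578, r_a2 = 49.670446
inv(α') = inv(19.599°) + 2·(+0.326-0.418)·tan α/(72+37) = 0.01339617  ⇒  α' = 19.32319°
a' = a·cos α / cos α' = 141.8635·cos 19.599°/cos 19.32319° = 141.622398
action lengths: √(r_a1²−r_b1²) = 40.581092, √(r_a2²−r_b2²) = 20.226763
base pitch p_b = π·m·cos α = 7.703785
CR = (40.581092 + 20.226763 − 141.622398·sin 19.32319°)/7.703785 = 1.810217
contact ratio ≈ 1.8102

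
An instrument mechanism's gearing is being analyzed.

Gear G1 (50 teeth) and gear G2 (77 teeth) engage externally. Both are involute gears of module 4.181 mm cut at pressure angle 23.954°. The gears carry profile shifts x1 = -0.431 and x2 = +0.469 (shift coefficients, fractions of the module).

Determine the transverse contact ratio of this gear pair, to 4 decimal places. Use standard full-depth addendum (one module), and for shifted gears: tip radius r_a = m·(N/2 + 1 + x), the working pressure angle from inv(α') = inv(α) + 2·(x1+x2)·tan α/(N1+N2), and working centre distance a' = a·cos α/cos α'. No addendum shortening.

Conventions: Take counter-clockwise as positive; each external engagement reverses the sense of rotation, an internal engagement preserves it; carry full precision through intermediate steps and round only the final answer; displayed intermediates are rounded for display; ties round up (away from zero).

recognized (one external pair, fixed centres): single-mesh tooth geometry, m = 4.181, N1 = 50, N2 = 77
base radii: r_b1 = 95.522441, r_b2 = 147.104559
tip radii: r_a1 = 106.903989, r_a2 = 167.110389
inv(α') = inv(23.954°) + 2·(-0.431+0.469)·tan α/(50+77) = 0.02645672  ⇒  α' = 24.03090°
a' = a·cos α / cos α' = 265.4935·cos 23.954°/cos 24.03090° = 265.652138
action lengths: √(r_a1²−r_b1²) = 47.999231, √(r_a2²−r_b2²) = 79.285124
base pitch p_b = π·m·cos α = 12.003704
CR = (47.999231 + 79.285124 − 265.652138·sin 24.03090°)/12.003704 = 1.591429
contact ratio ≈ 1.5914

1.5914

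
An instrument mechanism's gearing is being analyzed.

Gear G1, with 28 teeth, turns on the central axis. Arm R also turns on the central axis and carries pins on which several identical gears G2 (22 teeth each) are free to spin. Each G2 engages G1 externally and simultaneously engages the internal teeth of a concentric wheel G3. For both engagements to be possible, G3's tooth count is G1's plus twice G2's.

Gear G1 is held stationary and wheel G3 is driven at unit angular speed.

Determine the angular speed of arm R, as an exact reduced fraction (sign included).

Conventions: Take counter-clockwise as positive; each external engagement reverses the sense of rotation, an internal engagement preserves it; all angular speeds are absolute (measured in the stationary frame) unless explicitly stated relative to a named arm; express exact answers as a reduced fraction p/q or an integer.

recognized (axles ride arm R): planetary set, 28/22/72 teeth
ring teeth: 28 + 2·22 = 72
28(ω_sun−ω_arm) = −72(ω_ring−ω_arm),  ω_sun = 0, ω_ring = 1
28(0−ω_arm) = −72(1−ω_arm)  ⇒  100·ω_arm = 72  ⇒  ω_arm = 18/25
exact speed ratio = 18/25

18/25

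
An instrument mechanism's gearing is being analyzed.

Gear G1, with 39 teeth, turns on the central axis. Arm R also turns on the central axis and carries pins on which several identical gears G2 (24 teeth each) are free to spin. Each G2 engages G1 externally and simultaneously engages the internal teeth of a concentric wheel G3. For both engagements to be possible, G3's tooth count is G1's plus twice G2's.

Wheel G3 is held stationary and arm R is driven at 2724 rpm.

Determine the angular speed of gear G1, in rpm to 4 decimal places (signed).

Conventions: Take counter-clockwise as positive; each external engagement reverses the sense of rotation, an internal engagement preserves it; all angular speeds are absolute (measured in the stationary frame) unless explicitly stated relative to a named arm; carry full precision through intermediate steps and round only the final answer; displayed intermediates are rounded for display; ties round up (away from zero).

class = planetary set [G3 = 39+2·24 = 87; Willis about the carrier]
normalise by the input: solve with ω_arm = 1, then scale by 2724 rpm
ring teeth: 39 + 2·24 = 87
39(ω_sun−ω_arm) = −87(ω_ring−ω_arm),  ω_ring = 0, ω_arm = 1
ω_sun = 1 − (87/39)(0−1) = 42/13
scale: ω_sun = 42/13 × 2724 rpm = +8800.6154 rpm

+8800.6154 rpm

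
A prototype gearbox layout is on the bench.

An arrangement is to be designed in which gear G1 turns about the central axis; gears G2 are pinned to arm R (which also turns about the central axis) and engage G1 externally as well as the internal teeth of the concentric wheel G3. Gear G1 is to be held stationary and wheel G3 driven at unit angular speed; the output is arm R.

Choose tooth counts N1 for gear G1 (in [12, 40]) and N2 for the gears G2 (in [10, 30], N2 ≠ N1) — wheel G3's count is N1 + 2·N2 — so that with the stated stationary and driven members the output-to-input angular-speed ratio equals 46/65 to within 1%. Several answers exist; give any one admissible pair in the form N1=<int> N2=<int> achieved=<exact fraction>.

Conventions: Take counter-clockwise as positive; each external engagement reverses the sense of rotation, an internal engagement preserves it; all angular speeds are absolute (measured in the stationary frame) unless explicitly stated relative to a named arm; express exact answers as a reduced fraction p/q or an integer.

N1=38 N2=27 achieved=46/65

design class (target 46/65): planetary set
Willis with ω_sun = 0: ω_arm/ω_ring = N3/(N1+N3); set equal to 46/65  ⇒  N3/N1 = (46/65)/(1 − 46/65) = 46/19
N3 = N1 + 2·N2  ⇒  N2/N1 = (N3/N1 − 1)/2 = (46/19 − 1)/2 = 27/38
smallest multiple with N1 ≥ 12 and N2 ≥ 10: k = 1  ⇒  N1 = 1·38 = 38, N2 = 1·27 = 27 (N1 ≤ 40, N2 ≤ 30, N2 ≠ N1 ✓), N3 = 38 + 2·27 = 92
check: N3/(N1+N3) with N1 = 38, N3 = 92 gives 46/65; |achieved − target| = 0 ≤ 23/3250 ✓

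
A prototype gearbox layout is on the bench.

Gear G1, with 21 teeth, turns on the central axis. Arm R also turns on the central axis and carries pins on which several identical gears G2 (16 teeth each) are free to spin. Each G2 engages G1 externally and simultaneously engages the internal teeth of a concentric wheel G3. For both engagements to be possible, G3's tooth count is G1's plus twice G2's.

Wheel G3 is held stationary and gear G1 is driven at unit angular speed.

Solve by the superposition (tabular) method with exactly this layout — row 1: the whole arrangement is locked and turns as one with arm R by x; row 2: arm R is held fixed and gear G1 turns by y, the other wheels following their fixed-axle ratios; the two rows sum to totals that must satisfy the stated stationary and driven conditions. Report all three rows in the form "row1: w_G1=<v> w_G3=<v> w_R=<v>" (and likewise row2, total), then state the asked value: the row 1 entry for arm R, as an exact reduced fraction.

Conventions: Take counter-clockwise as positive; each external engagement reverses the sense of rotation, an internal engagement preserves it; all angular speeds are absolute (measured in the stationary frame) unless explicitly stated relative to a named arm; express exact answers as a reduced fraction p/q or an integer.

row1: w_G1=21/74 w_G3=21/74 w_R=21/74
row2: w_G1=53/74 w_G3=-21/74 w_R=0
total: w_G1=1 w_G3=0 w_R=21/74
asked value: 21/74

recognized (axles ride arm R): planetary set, 21/16/53 teeth
superposition row 1 [locked train]: every member turns x
row 2 (arm held, sun turns y): ω_ring = −(21/53)·y, ω_arm = 0
boundary: total ω_ring = x − (21/53)·y = 0 and total ω_sun = x + y = 1  ⇒  y = 53/74, x = 21/74
row 2 ring = −(21/53)·53/74 = -21/74
totals (row 1 + row 2): sun 21/74 + 53/74 = 1, ring 21/74 + (-21/74) = 0, arm 21/74 + 0 = 21/74
asked cell (row1, arm) = 21/74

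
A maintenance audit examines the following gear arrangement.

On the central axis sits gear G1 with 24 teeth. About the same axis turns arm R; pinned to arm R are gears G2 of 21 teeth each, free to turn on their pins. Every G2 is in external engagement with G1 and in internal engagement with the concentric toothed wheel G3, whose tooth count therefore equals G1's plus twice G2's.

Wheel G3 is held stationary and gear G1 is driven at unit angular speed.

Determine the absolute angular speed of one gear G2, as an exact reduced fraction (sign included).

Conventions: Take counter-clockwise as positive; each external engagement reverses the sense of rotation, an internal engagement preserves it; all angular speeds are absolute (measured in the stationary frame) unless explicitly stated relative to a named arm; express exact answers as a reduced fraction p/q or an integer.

-4/7

topology: planetary set — G1 24T / G2 21T / G3 66T, arm = carrier (Willis)
ring teeth: 24 + 2·21 = 66
24(ω_sun−ω_arm) = −66(ω_ring−ω_arm),  ω_ring = 0, ω_sun = 1
24(1−ω_arm) = −66(0−ω_arm)  ⇒  90·ω_arm = 24  ⇒  ω_arm = 4/15
sun–planet mesh: 24·(1−4/15) = −21·(ω_p−ω_arm)  ⇒  ω_p−ω_arm = -88/105
ω_p = 4/15 − 88/105 = -4/7
exact speed ratio = -4/7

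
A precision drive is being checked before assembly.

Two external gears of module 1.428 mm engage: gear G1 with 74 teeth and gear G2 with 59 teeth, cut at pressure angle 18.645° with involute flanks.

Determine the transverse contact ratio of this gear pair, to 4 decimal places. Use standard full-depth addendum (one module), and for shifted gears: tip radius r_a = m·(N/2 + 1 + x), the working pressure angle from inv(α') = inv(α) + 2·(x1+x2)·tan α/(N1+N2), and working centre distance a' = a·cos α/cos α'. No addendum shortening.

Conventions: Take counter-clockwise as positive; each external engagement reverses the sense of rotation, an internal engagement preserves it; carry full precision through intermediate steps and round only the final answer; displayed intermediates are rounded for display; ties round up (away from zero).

1.8828

topology: single-mesh involute geometry — m = 1.428, 74T/59T pair
base radii: r_b1 = 50.063040, r_b2 = 39.915127
tip radii: r_a1 = 54.264000, r_a2 = 43.554000
no profile shift: α' = α, a' = a
action lengths: √(r_a1²−r_b1²) = 20.934987, √(r_a2²−r_b2²) = 17.427954
base pitch p_b = π·m·cos α = 4.250748
CR = (20.934987 + 17.427954 − 94.962000·sin 18.64500°)/4.250748 = 1.882786
contact ratio ≈ 1.8828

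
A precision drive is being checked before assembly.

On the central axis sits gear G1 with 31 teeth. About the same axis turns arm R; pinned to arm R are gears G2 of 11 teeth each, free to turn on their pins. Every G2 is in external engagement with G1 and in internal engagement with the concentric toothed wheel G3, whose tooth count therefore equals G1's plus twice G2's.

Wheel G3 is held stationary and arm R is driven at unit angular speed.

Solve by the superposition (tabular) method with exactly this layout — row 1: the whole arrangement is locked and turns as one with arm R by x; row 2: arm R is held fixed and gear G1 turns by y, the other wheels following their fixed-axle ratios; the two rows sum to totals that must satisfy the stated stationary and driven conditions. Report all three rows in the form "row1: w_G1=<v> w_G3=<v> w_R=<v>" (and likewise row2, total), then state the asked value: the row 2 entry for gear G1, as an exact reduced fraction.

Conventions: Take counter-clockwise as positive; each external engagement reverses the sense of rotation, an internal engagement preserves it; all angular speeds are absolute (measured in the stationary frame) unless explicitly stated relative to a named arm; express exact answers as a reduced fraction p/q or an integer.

row1: w_G1=1 w_G3=1 w_R=1
row2: w_G1=53/31 w_G3=-1 w_R=0
total: w_G1=84/31 w_G3=0 w_R=1
asked value: 53/31

class = planetary set [G3 = 31+2·11 = 53; Willis about the carrier]
row 1 (train locked, turned with arm): all members turn x
row 2: sun turns y, ring = −(31/53)·y, arm 0
boundary: total ω_ring = x − (31/53)·y = 0 and total ω_arm = x = 1  ⇒  y = 53/31, x = 1
row 2 ring = −(31/53)·53/31 = -1
totals (row 1 + row 2): sun 1 + 53/31 = 84/31, ring 1 + (-1) = 0, arm 1 + 0 = 1
asked cell (row2, sun) = 53/31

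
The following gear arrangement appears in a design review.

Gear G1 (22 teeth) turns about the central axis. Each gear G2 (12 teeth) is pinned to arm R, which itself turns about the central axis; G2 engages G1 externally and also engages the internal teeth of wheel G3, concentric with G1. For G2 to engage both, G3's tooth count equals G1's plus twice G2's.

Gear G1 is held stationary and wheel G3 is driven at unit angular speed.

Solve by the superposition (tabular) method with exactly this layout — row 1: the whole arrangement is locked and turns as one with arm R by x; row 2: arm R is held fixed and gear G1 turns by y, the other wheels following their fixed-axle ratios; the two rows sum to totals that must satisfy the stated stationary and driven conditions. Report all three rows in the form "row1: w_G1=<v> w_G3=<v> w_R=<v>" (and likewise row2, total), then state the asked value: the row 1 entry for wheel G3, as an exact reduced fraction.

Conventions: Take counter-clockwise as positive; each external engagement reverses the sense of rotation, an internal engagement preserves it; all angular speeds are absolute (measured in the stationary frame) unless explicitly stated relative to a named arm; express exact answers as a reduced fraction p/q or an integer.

row1: w_G1=23/34 w_G3=23/34 w_R=23/34
row2: w_G1=-23/34 w_G3=11/34 w_R=0
total: w_G1=0 w_G3=1 w_R=23/34
asked value: 23/34

planetary set (22T centre, 12T on arm, 46T internal) — Willis relation
row 1 — lock + rotate with arm: ω_sun = ω_ring = ω_arm = x
superposition row 2 [arm held]: sun y, ring −(22/46)·y, arm 0
boundary: total ω_sun = x + y = 0 and total ω_ring = x − (22/46)·y = 1  ⇒  y = -23/34, x = 23/34
row 2 ring = −(22/46)·(-23/34) = 11/34
totals (row 1 + row 2): sun 23/34 + (-23/34) = 0, ring 23/34 + 11/34 = 1, arm 23/34 + 0 = 23/34
asked cell (row1, ring) = 23/34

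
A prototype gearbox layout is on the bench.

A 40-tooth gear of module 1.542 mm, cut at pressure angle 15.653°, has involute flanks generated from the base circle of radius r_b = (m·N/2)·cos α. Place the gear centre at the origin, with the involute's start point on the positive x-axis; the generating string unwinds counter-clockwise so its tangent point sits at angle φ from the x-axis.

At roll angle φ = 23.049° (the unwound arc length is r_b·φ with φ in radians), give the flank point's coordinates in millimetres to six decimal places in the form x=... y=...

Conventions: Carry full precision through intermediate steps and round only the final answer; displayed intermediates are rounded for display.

single-mesh involute tooth geometry (40T wheel at module 1.542)
pitch radius r_p = m·N/2 = 1.542·40/2 = 30.840000
base radius r_b = r_p·cos α = 30.840000·cos 15.653° = 29.696249
roll angle φ = 23.049° = 0.40228094 rad
x = r_b·(cos φ + φ·sin φ) = 32.002777
y = r_b·(sin φ − φ·cos φ) = 0.634051

x=32.002777 y=0.634051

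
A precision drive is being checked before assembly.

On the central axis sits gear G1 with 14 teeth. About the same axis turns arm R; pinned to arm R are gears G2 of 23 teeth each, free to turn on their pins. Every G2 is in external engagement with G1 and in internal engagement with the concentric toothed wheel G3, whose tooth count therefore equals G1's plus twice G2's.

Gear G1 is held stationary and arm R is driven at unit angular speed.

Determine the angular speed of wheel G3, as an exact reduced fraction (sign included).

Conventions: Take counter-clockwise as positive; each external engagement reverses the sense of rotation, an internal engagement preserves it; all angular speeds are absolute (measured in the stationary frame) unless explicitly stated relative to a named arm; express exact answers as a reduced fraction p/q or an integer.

37/30

topology: planetary set — G1 14T / G2 23T / G3 60T, arm = carrier (Willis)
ring teeth: 14 + 2·23 = 60
14(ω_sun−ω_arm) = −60(ω_ring−ω_arm),  ω_sun = 0, ω_arm = 1
ω_ring = 1 − (14/60)(0−1) = 37/30
exact speed ratio = 37/30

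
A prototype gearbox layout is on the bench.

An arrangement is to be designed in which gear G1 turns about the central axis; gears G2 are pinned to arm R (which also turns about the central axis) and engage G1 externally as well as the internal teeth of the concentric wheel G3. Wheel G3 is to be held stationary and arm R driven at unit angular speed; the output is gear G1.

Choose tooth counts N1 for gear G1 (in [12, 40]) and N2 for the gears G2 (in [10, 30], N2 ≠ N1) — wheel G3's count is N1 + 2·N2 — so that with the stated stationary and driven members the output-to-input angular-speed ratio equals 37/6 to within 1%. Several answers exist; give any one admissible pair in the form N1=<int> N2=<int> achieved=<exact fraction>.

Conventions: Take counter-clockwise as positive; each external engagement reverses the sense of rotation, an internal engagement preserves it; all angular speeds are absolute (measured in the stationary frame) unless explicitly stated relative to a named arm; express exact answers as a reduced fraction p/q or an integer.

design class (target 37/6): planetary set
Willis with ω_ring = 0: ω_sun/ω_arm = (N1+N3)/N1; set equal to 37/6  ⇒  N3/N1 = 37/6 − 1 = 31/6
N3 = N1 + 2·N2  ⇒  N2/N1 = (N3/N1 − 1)/2 = (31/6 − 1)/2 = 25/12
smallest multiple with N1 ≥ 12 and N2 ≥ 10: k = 1  ⇒  N1 = 1·12 = 12, N2 = 1·25 = 25 (N1 ≤ 40, N2 ≤ 30, N2 ≠ N1 ✓), N3 = 12 + 2·25 = 62
check: (N1+N3)/N1 with N1 = 12, N3 = 62 gives 37/6; |achieved − target| = 0 ≤ 37/600 ✓

N1=12 N2=25 achieved=37/6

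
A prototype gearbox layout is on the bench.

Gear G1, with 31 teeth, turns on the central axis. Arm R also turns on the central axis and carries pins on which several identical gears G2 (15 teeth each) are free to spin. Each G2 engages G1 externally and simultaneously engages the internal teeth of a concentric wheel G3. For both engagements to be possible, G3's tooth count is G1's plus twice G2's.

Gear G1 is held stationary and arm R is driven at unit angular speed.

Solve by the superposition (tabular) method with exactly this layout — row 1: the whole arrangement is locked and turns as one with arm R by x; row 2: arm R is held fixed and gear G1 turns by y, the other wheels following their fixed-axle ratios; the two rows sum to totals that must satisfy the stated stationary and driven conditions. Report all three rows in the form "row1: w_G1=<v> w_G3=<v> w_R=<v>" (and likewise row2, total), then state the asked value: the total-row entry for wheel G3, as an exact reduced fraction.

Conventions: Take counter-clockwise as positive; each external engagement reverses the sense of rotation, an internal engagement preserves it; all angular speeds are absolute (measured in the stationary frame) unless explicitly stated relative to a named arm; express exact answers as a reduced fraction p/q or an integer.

row1: w_G1=1 w_G3=1 w_R=1
row2: w_G1=-1 w_G3=31/61 w_R=0
total: w_G1=0 w_G3=92/61 w_R=1
asked value: 92/61

topology: planetary set — G1 31T / G2 15T / G3 61T, arm = carrier (Willis)
superposition row 1 [locked train]: every member turns x
row 2 — arm fixed, fixed-axis ratios: sun y, ring −(31/61)·y, arm 0
boundary: total ω_sun = x + y = 0 and total ω_arm = x = 1  ⇒  y = -1, x = 1
row 2 ring = −(31/61)·(-1) = 31/61
totals (row 1 + row 2): sun 1 + (-1) = 0, ring 1 + 31/61 = 92/61, arm 1 + 0 = 1
asked cell (total, ring) = 92/61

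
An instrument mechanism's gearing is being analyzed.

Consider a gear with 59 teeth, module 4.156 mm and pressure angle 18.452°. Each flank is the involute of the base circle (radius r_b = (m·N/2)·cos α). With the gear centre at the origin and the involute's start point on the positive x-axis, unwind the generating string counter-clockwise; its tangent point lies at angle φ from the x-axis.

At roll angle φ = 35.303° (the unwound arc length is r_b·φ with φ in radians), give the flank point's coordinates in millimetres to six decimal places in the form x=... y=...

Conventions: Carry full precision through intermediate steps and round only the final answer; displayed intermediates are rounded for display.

class = single-mesh tooth geometry [base-circle involute, m = 4.156, 59T]
pitch radius r_p = m·N/2 = 4.156·59/2 = 122.602000
base radius r_b = r_p·cos α = 122.602000·cos 18.452° = 116.298927
roll angle φ = 35.303° = 0.61615359 rad
x = r_b·(cos φ + φ·sin φ) = 136.323591
y = r_b·(sin φ − φ·cos φ) = 8.728571

x=136.323591 y=8.728571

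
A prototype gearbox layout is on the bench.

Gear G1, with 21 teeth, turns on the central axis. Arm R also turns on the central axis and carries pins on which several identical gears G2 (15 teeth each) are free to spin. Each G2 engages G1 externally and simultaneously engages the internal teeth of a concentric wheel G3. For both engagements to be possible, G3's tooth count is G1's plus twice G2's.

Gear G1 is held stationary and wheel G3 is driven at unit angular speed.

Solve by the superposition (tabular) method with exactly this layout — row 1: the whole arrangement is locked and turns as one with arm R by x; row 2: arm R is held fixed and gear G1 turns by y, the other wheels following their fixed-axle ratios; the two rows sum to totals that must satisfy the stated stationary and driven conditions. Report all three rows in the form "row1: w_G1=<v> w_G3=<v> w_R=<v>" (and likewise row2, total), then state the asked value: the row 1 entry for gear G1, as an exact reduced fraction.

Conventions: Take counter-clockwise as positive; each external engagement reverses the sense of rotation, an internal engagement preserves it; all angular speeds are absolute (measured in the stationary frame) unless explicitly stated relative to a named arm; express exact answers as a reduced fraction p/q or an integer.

planetary set (21T centre, 15T on arm, 51T internal) — Willis relation
superposition row 1 [locked train]: every member turns x
superposition row 2 [arm held]: sun y, ring −(21/51)·y, arm 0
boundary: total ω_sun = x + y = 0 and total ω_ring = x − (21/51)·y = 1  ⇒  y = -17/24, x = 17/24
row 2 ring = −(21/51)·(-17/24) = 7/24
totals (row 1 + row 2): sun 17/24 + (-17/24) = 0, ring 17/24 + 7/24 = 1, arm 17/24 + 0 = 17/24
asked cell (row1, sun) = 17/24

row1: w_G1=17/24 w_G3=17/24 w_R=17/24
row2: w_G1=-17/24 w_G3=7/24 w_R=0
total: w_G1=0 w_G3=1 w_R=17/24
asked value: 17/24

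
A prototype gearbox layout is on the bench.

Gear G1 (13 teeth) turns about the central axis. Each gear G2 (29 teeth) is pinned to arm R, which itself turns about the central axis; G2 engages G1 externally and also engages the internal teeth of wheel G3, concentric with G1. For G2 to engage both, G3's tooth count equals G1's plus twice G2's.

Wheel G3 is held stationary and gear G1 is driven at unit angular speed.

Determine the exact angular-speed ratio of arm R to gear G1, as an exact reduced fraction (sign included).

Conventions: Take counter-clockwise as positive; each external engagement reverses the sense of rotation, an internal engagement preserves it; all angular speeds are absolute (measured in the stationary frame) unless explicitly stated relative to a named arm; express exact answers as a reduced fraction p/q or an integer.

13/84

planetary set (13T centre, 29T on arm, 71T internal) — Willis relation
ring teeth: 13 + 2·29 = 71
13(ω_sun−ω_arm) = −71(ω_ring−ω_arm),  ω_ring = 0, ω_sun = 1
13(1−ω_arm) = −71(0−ω_arm)  ⇒  84·ω_arm = 13  ⇒  ω_arm = 13/84
ω_out/ω_in = 13/84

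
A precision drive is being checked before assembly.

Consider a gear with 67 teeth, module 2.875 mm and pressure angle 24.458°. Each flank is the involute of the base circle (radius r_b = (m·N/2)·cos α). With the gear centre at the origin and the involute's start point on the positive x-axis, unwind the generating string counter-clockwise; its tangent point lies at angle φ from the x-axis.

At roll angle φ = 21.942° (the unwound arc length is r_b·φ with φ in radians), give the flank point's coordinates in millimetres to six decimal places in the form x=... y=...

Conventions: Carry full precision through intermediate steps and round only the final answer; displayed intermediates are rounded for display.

x=93.864871 y=1.617362

topology: single-mesh involute geometry — m = 2.875, N = 67
pitch radius r_p = m·N/2 = 2.875·67/2 = 96.312500
base radius r_b = r_p·cos α = 96.312500·cos 24.458° = 87.669899
roll angle φ = 21.942° = 0.38296014 rad
x = r_b·(cos φ + φ·sin φ) = 93.864871
y = r_b·(sin φ − φ·cos φ) = 1.617362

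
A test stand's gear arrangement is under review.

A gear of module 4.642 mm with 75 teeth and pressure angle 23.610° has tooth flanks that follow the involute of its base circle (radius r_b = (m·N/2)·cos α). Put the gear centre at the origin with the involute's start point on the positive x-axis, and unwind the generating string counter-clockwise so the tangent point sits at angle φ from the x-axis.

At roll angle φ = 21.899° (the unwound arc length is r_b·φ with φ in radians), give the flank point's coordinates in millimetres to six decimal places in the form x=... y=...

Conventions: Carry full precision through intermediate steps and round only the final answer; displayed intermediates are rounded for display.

single-mesh involute tooth geometry (75T wheel at module 4.642)
pitch radius r_p = m·N/2 = 4.642·75/2 = 174.075000
base radius r_b = r_p·cos α = 174.075000·cos 23.610° = 159.503676
roll angle φ = 21.899° = 0.38220965 rad
x = r_b·(cos φ + φ·sin φ) = 170.732114
y = r_b·(sin φ − φ·cos φ) = 2.925477

x=170.732114 y=2.925477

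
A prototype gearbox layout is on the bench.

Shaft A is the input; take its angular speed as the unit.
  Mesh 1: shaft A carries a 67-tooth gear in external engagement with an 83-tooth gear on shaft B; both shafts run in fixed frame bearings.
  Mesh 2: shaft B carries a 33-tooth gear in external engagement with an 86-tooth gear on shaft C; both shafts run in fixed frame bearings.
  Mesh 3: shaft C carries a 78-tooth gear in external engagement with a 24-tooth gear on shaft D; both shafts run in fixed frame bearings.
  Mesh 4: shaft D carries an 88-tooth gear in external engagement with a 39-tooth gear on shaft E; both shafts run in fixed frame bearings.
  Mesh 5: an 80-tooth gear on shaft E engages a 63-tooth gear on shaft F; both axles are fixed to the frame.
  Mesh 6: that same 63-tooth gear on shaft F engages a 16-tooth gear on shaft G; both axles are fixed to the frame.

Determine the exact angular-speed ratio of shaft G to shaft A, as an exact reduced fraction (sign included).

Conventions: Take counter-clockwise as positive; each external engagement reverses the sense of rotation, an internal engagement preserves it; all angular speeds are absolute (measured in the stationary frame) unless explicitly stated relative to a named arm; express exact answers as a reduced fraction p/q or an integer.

class = fixed-axis compound train [6 meshes; 6 ratios multiply, 6 sense flips]
mesh 1 [67T→83T]: running ratio 67/83, sense −
mesh 2 [33T→86T]: running ratio 2211/7138, sense +
mesh 3 [78T→24T]: running ratio 28743/28552, sense −
mesh 4 [88T→39T]: running ratio 8107/3569, sense +
mesh 5 [80T→63T]: running ratio 648560/224847, sense −
mesh 6 [63T→16T]: running ratio 40535/3569, sense +
ω_out/ω_in = 40535/3569

40535/3569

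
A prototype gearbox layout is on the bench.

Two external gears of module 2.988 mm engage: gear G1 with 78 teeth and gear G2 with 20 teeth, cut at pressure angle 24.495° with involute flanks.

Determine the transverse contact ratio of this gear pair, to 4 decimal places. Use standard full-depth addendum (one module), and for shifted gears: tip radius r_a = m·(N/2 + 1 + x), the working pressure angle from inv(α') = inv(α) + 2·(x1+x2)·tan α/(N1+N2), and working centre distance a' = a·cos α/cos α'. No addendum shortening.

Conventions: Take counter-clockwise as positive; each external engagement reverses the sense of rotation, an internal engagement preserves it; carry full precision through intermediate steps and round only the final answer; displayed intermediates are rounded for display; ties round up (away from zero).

1.5095

topology: single-mesh involute geometry — m = 2.988, 78T/20T pair
base radii: r_b1 = 106.043824, r_b2 = 27.190724
tip radii: r_a1 = 119.520000, r_a2 = 32.868000
no profile shift: α' = α, a' = a
action lengths: √(r_a1²−r_b1²) = 55.133818, √(r_a2²−r_b2²) = 18.465372
base pitch p_b = π·m·cos α = 8.542218
CR = (55.133818 + 18.465372 − 146.412000·sin 24.49500°)/8.542218 = 1.509532
contact ratio ≈ 1.5095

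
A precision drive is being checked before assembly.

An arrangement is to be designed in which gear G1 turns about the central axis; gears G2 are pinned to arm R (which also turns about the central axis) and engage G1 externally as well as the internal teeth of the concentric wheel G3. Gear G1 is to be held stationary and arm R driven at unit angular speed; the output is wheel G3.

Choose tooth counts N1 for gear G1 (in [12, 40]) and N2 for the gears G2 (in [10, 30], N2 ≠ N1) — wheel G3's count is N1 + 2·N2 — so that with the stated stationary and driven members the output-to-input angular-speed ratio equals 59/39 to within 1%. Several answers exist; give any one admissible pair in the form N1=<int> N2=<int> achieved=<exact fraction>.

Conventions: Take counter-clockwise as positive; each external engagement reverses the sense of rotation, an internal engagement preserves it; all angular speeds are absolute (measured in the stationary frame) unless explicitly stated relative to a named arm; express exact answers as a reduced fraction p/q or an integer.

topology: planetary set — design target 59/39, arm = carrier (Willis)
Willis with ω_sun = 0: ω_ring/ω_arm = (N1+N3)/N3; set equal to 59/39  ⇒  N3/N1 = 1/(59/39 − 1) = 39/20
N3 = N1 + 2·N2  ⇒  N2/N1 = (N3/N1 − 1)/2 = (39/20 − 1)/2 = 19/40
smallest multiple with N1 ≥ 12 and N2 ≥ 10: k = 1  ⇒  N1 = 1·40 = 40, N2 = 1·19 = 19 (N1 ≤ 40, N2 ≤ 30, N2 ≠ N1 ✓), N3 = 40 + 2·19 = 78
check: (N1+N3)/N3 with N1 = 40, N3 = 78 gives 59/39; |achieved − target| = 0 ≤ 59/3900 ✓

N1=40 N2=19 achieved=59/39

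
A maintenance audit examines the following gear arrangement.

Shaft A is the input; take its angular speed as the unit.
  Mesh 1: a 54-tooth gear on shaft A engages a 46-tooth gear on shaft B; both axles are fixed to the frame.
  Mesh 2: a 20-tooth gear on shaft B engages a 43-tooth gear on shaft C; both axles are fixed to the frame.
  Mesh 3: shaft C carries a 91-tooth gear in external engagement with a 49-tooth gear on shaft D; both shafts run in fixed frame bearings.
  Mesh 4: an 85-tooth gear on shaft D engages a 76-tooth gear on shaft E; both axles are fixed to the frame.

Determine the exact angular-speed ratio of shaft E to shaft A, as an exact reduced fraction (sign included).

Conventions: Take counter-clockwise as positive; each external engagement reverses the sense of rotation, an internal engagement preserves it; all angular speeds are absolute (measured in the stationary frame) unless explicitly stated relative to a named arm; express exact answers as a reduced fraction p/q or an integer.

149175/131537

class = fixed-axis compound train [4 meshes; 4 ratios multiply, 4 sense flips]
mesh 1 [54T→46T]: running ratio 27/23, sense −
mesh 2 [20T→43T]: running ratio 540/989, sense +
mesh 3 [91T→49T]: running ratio 7020/6923, sense −
mesh 4 [85T→76T]: running ratio 149175/131537, sense +
ω_out/ω_in = 149175/131537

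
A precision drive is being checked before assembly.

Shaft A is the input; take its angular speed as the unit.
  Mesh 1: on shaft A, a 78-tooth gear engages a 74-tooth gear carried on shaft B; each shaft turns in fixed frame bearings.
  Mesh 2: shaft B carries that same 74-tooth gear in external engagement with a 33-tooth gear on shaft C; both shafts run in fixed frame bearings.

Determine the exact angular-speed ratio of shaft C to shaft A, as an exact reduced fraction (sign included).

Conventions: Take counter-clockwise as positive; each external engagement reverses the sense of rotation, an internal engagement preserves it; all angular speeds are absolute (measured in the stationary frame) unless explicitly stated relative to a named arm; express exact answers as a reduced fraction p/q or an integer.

class = fixed-axis compound train [2 meshes; 2 ratios multiply, 2 sense flips]
mesh 1 [78T→74T]: running ratio 39/37, sense −
mesh 2 [74T→33T]: running ratio 26/11, sense +
ω_out/ω_in = 26/11

26/11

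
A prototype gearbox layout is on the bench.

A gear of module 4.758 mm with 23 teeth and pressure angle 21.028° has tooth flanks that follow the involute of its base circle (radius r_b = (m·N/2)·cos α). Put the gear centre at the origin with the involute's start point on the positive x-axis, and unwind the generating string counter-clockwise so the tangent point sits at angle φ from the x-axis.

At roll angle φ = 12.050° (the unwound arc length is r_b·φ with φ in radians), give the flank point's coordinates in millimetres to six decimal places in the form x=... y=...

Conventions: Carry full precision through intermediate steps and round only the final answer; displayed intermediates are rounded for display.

topology: single-mesh involute geometry — m = 4.758, N = 23
pitch radius r_p = m·N/2 = 4.758·23/2 = 54.717000
base radius r_b = r_p·cos α = 54.717000·cos 21.028° = 51.073131
roll angle φ = 12.050° = 0.21031217 rad
x = r_b·(cos φ + φ·sin φ) = 52.190185
y = r_b·(sin φ − φ·cos φ) = 0.157668

x=52.190185 y=0.157668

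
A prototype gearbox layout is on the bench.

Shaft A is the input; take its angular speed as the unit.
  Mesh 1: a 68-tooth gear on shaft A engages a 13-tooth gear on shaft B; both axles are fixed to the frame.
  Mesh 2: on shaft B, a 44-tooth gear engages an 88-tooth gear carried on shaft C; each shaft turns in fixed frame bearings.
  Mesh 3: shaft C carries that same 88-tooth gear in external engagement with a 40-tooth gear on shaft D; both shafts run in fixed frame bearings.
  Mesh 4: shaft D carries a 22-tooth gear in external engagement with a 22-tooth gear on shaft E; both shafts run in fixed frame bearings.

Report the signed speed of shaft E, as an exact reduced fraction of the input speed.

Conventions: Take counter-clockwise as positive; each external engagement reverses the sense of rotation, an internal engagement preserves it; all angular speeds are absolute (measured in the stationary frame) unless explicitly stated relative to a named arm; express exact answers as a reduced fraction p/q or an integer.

4-mesh fixed-axis compound train (all bearings frame-fixed)
mesh 1 [68T→13T]: |ω|/ω_in = 1×68/13 = 68/13, sense flips to −
mesh 2 [44T→88T]: |ω|/ω_in = (68/13)×44/88 = 34/13, sense flips to +
mesh 3 [88T→40T]: |ω|/ω_in = (34/13)×88/40 = 374/65, sense flips to −
mesh 4 [22T→22T]: |ω|/ω_in = (374/65)×22/22 = 374/65, sense flips to +
signed output speed (× input speed) = 374/65

374/65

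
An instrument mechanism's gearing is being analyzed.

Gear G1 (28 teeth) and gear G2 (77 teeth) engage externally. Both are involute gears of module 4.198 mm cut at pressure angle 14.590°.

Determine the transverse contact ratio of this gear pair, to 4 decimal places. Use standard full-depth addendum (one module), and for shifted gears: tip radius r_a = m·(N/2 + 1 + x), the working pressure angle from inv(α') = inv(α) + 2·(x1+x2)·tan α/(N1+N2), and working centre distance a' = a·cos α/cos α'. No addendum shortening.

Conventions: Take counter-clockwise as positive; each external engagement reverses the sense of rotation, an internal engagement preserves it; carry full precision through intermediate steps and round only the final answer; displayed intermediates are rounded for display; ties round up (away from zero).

recognized (one external pair, fixed centres): single-mesh tooth geometry, m = 4.198, N1 = 28, N2 = 77
base radii: r_b1 = 56.876788, r_b2 = 156.411167
tip radii: r_a1 = 62.970000, r_a2 = 165.821000
no profile shift: α' = α, a' = a
action lengths: √(r_a1²−r_b1²) = 27.023173, √(r_a2²−r_b2²) = 55.064969
base pitch p_b = π·m·cos α = 12.763121
CR = (27.023173 + 55.064969 − 220.395000·sin 14.59000°)/12.763121 = 2.081821
contact ratio ≈ 2.0818

2.0818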